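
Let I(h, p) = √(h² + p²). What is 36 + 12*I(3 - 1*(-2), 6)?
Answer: 36 + 12*√61 ≈ 129.72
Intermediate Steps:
36 + 12*I(3 - 1*(-2), 6) = 36 + 12*√((3 - 1*(-2))² + 6²) = 36 + 12*√((3 + 2)² + 36) = 36 + 12*√(5² + 36) = 36 + 12*√(25 + 36) = 36 + 12*√61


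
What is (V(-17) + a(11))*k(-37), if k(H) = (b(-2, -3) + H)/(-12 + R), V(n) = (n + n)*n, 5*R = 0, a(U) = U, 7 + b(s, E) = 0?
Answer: 6479/3 ≈ 2159.7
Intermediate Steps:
b(s, E) = -7 (b(s, E) = -7 + 0 = -7)
R = 0 (R = (⅕)*0 = 0)
V(n) = 2*n² (V(n) = (2*n)*n = 2*n²)
k(H) = 7/12 - H/12 (k(H) = (-7 + H)/(-12 + 0) = (-7 + H)/(-12) = (-7 + H)*(-1/12) = 7/12 - H/12)
(V(-17) + a(11))*k(-37) = (2*(-17)² + 11)*(7/12 - 1/12*(-37)) = (2*289 + 11)*(7/12 + 37/12) = (578 + 11)*(11/3) = 589*(11/3) = 6479/3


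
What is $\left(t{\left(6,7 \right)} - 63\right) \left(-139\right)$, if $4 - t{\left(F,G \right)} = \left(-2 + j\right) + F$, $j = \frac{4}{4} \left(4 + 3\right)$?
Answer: $9730$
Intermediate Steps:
$j = 7$ ($j = 4 \cdot \frac{1}{4} \cdot 7 = 1 \cdot 7 = 7$)
$t{\left(F,G \right)} = -1 - F$ ($t{\left(F,G \right)} = 4 - \left(\left(-2 + 7\right) + F\right) = 4 - \left(5 + F\right) = -1 - F$)
$\left(t{\left(6,7 \right)} - 63\right) \left(-139\right) = \left(\left(-1 - 6\right) - 63\right) \left(-139\right) = \left(-7 - 63\right) \left(-139\right) = \left(-70\right) \left(-139\right) = 9730$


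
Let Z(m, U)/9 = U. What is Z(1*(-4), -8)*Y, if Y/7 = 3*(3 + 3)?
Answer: -9072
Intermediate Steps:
Z(m, U) = 9*U
Y = 126 (Y = 7*(3*(3 + 3)) = 7*(3*6) = 7*18 = 126)
Z(1*(-4), -8)*Y = (9*(-8))*126 = -72*126 = -9072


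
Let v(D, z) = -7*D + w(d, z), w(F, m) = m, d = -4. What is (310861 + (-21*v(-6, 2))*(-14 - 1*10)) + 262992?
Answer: 596029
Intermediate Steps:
v(D, z) = z - 7*D (v(D, z) = -7*D + z = z - 7*D)
(310861 + (-21*v(-6, 2))*(-14 - 1*10)) + 262992 = (310861 + (-21*(2 - 7*(-6)))*(-14 - 1*10)) + 262992 = (310861 + (-21*(2 + 42))*(-14 - 10)) + 262992 = (310861 - 21*44*(-24)) + 262992 = (310861 - 924*(-24)) + 262992 = (310861 + 22176) + 262992 = 333037 + 262992 = 596029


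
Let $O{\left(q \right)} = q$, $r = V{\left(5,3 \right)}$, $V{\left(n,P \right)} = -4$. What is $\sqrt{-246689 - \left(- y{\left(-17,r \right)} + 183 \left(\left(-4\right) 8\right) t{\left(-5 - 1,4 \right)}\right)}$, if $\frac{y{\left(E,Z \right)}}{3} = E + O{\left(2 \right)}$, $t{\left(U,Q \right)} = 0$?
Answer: $i \sqrt{246734} \approx 496.72 i$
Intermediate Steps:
$r = -4$
$y{\left(E,Z \right)} = 6 + 3 E$ ($y{\left(E,Z \right)} = 3 \left(E + 2\right) = 3 \left(2 + E\right) = 6 + 3 E$)
$\sqrt{-246689 - \left(- y{\left(-17,r \right)} + 183 \left(\left(-4\right) 8\right) t{\left(-5 - 1,4 \right)}\right)} = \sqrt{-246689 + \left(\left(6 + 3 \left(-17\right)\right) - 183 \left(-4\right) 8 \cdot 0\right)} = \sqrt{-246689 + \left(\left(6 - 51\right) - 183 \left(\left(-32\right) 0\right)\right)} = \sqrt{-246689 - 45} = \sqrt{-246734} = i \sqrt{246734}$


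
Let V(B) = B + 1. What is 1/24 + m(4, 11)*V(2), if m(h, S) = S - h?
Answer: 505/24 ≈ 21.042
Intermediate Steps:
V(B) = 1 + B
1/24 + m(4, 11)*V(2) = 1/24 + (11 - 1*4)*(1 + 2) = 1/24 + (11 - 4)*3 = 1/24 + 7*3 = 1/24 + 21 = 505/24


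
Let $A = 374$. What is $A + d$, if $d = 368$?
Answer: $742$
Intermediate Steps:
$A + d = 374 + 368 = 742$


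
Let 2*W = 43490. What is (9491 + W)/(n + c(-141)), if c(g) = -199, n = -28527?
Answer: -15618/14363 ≈ -1.0874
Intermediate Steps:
W = 21745 (W = (1/2)*43490 = 21745)
(9491 + W)/(n + c(-141)) = (9491 + 21745)/(-28527 - 199) = 31236/(-28726) = 31236*(-1/28726) = -15618/14363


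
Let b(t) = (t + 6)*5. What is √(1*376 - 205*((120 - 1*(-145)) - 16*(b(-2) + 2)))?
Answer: √18211 ≈ 134.95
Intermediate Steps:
b(t) = 30 + 5*t (b(t) = (6 + t)*5 = 30 + 5*t)
√(1*376 - 205*((120 - 1*(-145)) - 16*(b(-2) + 2))) = √(1*376 - 205*((120 - 1*(-145)) - 16*((30 + 5*(-2)) + 2))) = √(376 - 205*((120 + 145) - 16*((30 - 10) + 2))) = √(376 - 205*(265 - 16*(20 + 2))) = √(376 - 205*(265 - 16*22)) = √(376 - 205*(265 - 4*88)) = √(376 - 205*(265 - 352)) = √(376 - 205*(-87)) = √(376 + 17835) = √18211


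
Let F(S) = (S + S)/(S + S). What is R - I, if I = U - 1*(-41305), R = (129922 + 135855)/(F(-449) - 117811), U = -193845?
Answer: 17970471623/117810 ≈ 1.5254e+5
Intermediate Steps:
F(S) = 1 (F(S) = (2*S)/((2*S)) = (2*S)*(1/(2*S)) = 1)
R = -265777/117810 (R = (129922 + 135855)/(1 - 117811) = 265777/(-117810) = 265777*(-1/117810) = -265777/117810 ≈ -2.2560)
I = -152540 (I = -193845 - 1*(-41305) = -193845 + 41305 = -152540)
R - I = -265777/117810 - 1*(-152540) = -265777/117810 + 152540 = 17970471623/117810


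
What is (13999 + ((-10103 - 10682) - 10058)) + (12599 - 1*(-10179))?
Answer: 5934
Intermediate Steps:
(13999 + ((-10103 - 10682) - 10058)) + (12599 - 1*(-10179)) = (13999 + (-20785 - 10058)) + (12599 + 10179) = (13999 - 30843) + 22778 = -16844 + 22778 = 5934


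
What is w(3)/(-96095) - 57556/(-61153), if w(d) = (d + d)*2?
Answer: 5530109984/5876497535 ≈ 0.94106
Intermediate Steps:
w(d) = 4*d (w(d) = (2*d)*2 = 4*d)
w(3)/(-96095) - 57556/(-61153) = (4*3)/(-96095) - 57556/(-61153) = 12*(-1/96095) - 57556*(-1/61153) = -12/96095 + 57556/61153 = 5530109984/5876497535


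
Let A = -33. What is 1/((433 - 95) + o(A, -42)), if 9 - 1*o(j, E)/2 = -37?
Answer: 1/430 ≈ 0.0023256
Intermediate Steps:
o(j, E) = 92 (o(j, E) = 18 - 2*(-37) = 18 + 74 = 92)
1/((433 - 95) + o(A, -42)) = 1/((433 - 95) + 92) = 1/(338 + 92) = 1/430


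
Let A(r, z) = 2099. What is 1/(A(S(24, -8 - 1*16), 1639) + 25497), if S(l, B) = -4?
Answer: 1/27596 ≈ 3.6237e-5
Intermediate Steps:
1/(A(S(24, -8 - 1*16), 1639) + 25497) = 1/(2099 + 25497) = 1/27596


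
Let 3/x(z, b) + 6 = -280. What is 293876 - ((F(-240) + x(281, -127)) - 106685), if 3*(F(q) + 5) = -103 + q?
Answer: 343783735/858 ≈ 4.0068e+5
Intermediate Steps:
F(q) = -118/3 + q/3 (F(q) = -5 + (-103 + q)/3 = -5 + (-103/3 + q/3) = -118/3 + q/3)
x(z, b) = -3/286 (x(z, b) = 3/(-6 - 280) = 3/(-286) = 3*(-1/286) = -3/286)
293876 - ((F(-240) + x(281, -127)) - 106685) = 293876 - (((-118/3 + (⅓)*(-240)) - 3/286) - 106685) = 293876 - (((-118/3 - 80) - 3/286) - 106685) = 293876 - ((-358/3 - 3/286) - 106685) = 293876 - (-102397/858 - 106685) = 293876 - 1*(-91638127/858) = 293876 + 91638127/858 = 343783735/858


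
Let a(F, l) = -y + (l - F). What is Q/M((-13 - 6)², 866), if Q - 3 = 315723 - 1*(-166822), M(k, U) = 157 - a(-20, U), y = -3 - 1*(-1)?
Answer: -482548/731 ≈ -660.12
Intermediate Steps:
y = -2 (y = -3 + 1 = -2)
a(F, l) = 2 + l - F (a(F, l) = -1*(-2) + (l - F) = 2 + (l - F) = 2 + l - F)
M(k, U) = 135 - U (M(k, U) = 157 - (2 + U - 1*(-20)) = 157 - (2 + U + 20) = 157 - (22 + U) = 157 + (-22 - U) = 135 - U)
Q = 482548 (Q = 3 + (315723 - 1*(-166822)) = 3 + (315723 + 166822) = 3 + 482545 = 482548)
Q/M((-13 - 6)², 866) = 482548/(135 - 1*866) = 482548/(135 - 866) = 482548/(-731) = 482548*(-1/731) = -482548/731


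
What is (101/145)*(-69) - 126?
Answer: -25239/145 ≈ -174.06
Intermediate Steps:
(101/145)*(-69) - 126 = -6969/145 - 126 = -25239/145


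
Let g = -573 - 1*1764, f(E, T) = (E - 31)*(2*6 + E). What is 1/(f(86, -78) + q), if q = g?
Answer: 1/3053 ≈ 0.00032755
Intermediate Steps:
f(E, T) = (-31 + E)*(12 + E)
g = -2337 (g = -573 - 1764 = -2337)
q = -2337
1/(f(86, -78) + q) = 1/((-372 + 86**2 - 19*86) - 2337) = 1/((-372 + 7396 - 1634) - 2337) = 1/(5390 - 2337) = 1/3053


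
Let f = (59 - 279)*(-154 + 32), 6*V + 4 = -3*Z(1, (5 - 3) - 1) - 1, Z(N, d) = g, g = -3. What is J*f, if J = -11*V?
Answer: -590480/3 ≈ -1.9683e+5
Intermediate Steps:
Z(N, d) = -3
V = ⅔ (V = -⅔ + (-3*(-3) - 1)/6 = -⅔ + (9 - 1)/6 = -⅔ + (⅙)*8 = -⅔ + 4/3 = ⅔ ≈ 0.66667)
J = -22/3 (J = -11*⅔ = -22/3 ≈ -7.3333)
f = 26840 (f = -220*(-122) = 26840)
J*f = -22/3*26840 = -590480/3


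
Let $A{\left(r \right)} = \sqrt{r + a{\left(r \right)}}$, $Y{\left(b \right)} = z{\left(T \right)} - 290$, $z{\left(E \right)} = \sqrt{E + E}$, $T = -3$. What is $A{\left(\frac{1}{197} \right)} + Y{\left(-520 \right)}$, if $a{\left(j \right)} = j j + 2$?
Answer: $-290 + \frac{2 \sqrt{19454}}{197} + i \sqrt{6} \approx -288.58 + 2.4495 i$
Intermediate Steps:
$a{\left(j \right)} = 2 + j^{2}$ ($a{\left(j \right)} = j^{2} + 2 = 2 + j^{2}$)
$z{\left(E \right)} = \sqrt{2} \sqrt{E}$ ($z{\left(E \right)} = \sqrt{2 E} = \sqrt{2} \sqrt{E}$)
$Y{\left(b \right)} = -290 + i \sqrt{6}$ ($Y{\left(b \right)} = \sqrt{2} \sqrt{-3} - 290 = \sqrt{2} i \sqrt{3} - 290 = i \sqrt{6} - 290 = -290 + i \sqrt{6}$)
$A{\left(r \right)} = \sqrt{2 + r + r^{2}}$ ($A{\left(r \right)} = \sqrt{r + \left(2 + r^{2}\right)} = \sqrt{2 + r + r^{2}}$)
$A{\left(\frac{1}{197} \right)} + Y{\left(-520 \right)} = \sqrt{2 + \frac{1}{197} + \left(\frac{1}{197}\right)^{2}} - \left(290 - i \sqrt{6}\right) = \sqrt{2 + \frac{1}{197} + \frac{1}{38809}} - \left(290 - i \sqrt{6}\right) = \sqrt{\frac{77816}{38809}} - \left(290 - i \sqrt{6}\right) = \frac{2 \sqrt{19454}}{197} - \left(290 - i \sqrt{6}\right) = -290 + \frac{2 \sqrt{19454}}{197} + i \sqrt{6}$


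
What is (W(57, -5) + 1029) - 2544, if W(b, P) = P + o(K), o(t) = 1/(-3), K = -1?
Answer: -4561/3 ≈ -1520.3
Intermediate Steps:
o(t) = -⅓
W(b, P) = -⅓ + P (W(b, P) = P - ⅓ = -⅓ + P)
(W(57, -5) + 1029) - 2544 = ((-⅓ - 5) + 1029) - 2544 = (-16/3 + 1029) - 2544 = 3071/3 - 2544 = -4561/3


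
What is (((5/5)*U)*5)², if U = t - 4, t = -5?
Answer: 2025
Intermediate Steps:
U = -9 (U = -5 - 4 = -9)
(((5/5)*U)*5)² = (((5/5)*(-9))*5)² = (((5*(⅕))*(-9))*5)² = ((1*(-9))*5)² = (-9*5)² = (-45)² = 2025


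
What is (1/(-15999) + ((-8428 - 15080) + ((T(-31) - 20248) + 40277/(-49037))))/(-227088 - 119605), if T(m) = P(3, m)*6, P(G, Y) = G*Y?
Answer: 34766881303142/271995553471359 ≈ 0.12782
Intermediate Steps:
T(m) = 18*m (T(m) = (3*m)*6 = 18*m)
(1/(-15999) + ((-8428 - 15080) + ((T(-31) - 20248) + 40277/(-49037))))/(-227088 - 119605) = (1/(-15999) + ((-8428 - 15080) + ((18*(-31) - 20248) + 40277/(-49037))))/(-227088 - 119605) = (-1/15999 + (-23508 + ((-558 - 20248) + 40277*(-1/49037))))/(-346693) = (-1/15999 + (-23508 + (-20806 - 40277/49037)))*(-1/346693) = (-1/15999 + (-23508 - 1020304099/49037))*(-1/346693) = (-1/15999 - 2173065895/49037)*(-1/346693) = -34766881303142/784542963*(-1/346693) = 34766881303142/271995553471359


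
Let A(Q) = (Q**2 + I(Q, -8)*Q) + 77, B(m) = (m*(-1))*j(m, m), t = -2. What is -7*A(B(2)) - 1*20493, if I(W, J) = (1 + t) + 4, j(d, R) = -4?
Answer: -21648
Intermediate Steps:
B(m) = 4*m (B(m) = (m*(-1))*(-4) = -m*(-4) = 4*m)
I(W, J) = 3 (I(W, J) = (1 - 2) + 4 = -1 + 4 = 3)
A(Q) = 77 + Q**2 + 3*Q (A(Q) = (Q**2 + 3*Q) + 77 = 77 + Q**2 + 3*Q)
-7*A(B(2)) - 1*20493 = -7*(77 + (4*2)**2 + 3*(4*2)) - 1*20493 = -7*(77 + 8**2 + 3*8) - 20493 = -7*(77 + 64 + 24) - 20493 = -7*165 - 20493 = -1155 - 20493 = -21648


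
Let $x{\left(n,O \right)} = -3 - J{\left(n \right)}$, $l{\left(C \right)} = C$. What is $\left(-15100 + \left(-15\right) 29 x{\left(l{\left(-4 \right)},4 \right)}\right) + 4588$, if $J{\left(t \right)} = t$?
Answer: $-10947$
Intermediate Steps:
$x{\left(n,O \right)} = -3 - n$
$\left(-15100 + \left(-15\right) 29 x{\left(l{\left(-4 \right)},4 \right)}\right) + 4588 = \left(-15100 + \left(-15\right) 29 \left(-3 - -4\right)\right) + 4588 = \left(-15100 - 435 \left(-3 + 4\right)\right) + 4588 = \left(-15100 - 435\right) + 4588 = -15535 + 4588 = -10947$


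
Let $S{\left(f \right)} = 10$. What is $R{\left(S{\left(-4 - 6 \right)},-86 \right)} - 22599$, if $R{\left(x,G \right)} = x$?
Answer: $-22589$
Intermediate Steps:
$R{\left(S{\left(-4 - 6 \right)},-86 \right)} - 22599 = 10 - 22599 = -22589$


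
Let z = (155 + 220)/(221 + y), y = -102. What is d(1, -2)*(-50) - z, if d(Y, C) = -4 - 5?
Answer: 53175/119 ≈ 446.85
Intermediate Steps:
d(Y, C) = -9
z = 375/119 (z = (155 + 220)/(221 - 102) = 375/119 ≈ 3.1513)
d(1, -2)*(-50) - z = -9*(-50) - 1*375/119 = 450 - 375/119 = 53175/119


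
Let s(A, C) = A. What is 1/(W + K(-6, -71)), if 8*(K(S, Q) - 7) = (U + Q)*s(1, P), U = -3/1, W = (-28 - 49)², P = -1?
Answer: 4/23707 ≈ 0.00016873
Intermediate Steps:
W = 5929 (W = (-77)² = 5929)
U = -3 (U = -3*1 = -3)
K(S, Q) = 53/8 + Q/8 (K(S, Q) = 7 + ((-3 + Q)*1)/8 = 7 + (-3 + Q)/8 = 7 + (-3/8 + Q/8) = 53/8 + Q/8)
1/(W + K(-6, -71)) = 1/(5929 + (53/8 + (⅛)*(-71))) = 1/(5929 + (53/8 - 71/8)) = 1/(5929 - 9/4) = 1/(23707/4) = 4/23707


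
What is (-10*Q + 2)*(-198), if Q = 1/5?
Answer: 0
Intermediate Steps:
Q = ⅕ ≈ 0.20000
(-10*Q + 2)*(-198) = (-10*⅕ + 2)*(-198) = (-2 + 2)*(-198) = 0*(-198) = 0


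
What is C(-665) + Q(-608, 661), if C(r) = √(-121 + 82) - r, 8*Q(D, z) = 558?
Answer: 2939/4 + I*√39 ≈ 734.75 + 6.245*I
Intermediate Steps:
Q(D, z) = 279/4 (Q(D, z) = (⅛)*558 = 279/4)
C(r) = -r + I*√39 (C(r) = √(-39) - r = I*√39 - r = -r + I*√39)
C(-665) + Q(-608, 661) = (-1*(-665) + I*√39) + 279/4 = (665 + I*√39) + 279/4 = 2939/4 + I*√39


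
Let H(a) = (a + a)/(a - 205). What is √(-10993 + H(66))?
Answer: 59*I*√61021/139 ≈ 104.85*I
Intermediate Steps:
H(a) = 2*a/(-205 + a) (H(a) = (2*a)/(-205 + a) = 2*a/(-205 + a))
√(-10993 + H(66)) = √(-10993 + 2*66/(-205 + 66)) = √(-10993 + 2*66/(-139)) = √(-10993 + 2*66*(-1/139)) = √(-10993 - 132/139) = √(-1528159/139) = 59*I*√61021/139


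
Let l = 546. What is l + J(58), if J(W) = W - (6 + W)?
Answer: 540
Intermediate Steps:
J(W) = -6 (J(W) = W + (-6 - W) = -6)
l + J(58) = 546 - 6 = 540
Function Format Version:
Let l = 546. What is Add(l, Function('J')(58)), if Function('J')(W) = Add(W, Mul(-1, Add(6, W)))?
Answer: 540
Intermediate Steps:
Function('J')(W) = -6 (Function('J')(W) = Add(W, Add(-6, Mul(-1, W))) = -6)
Add(l, Function('J')(58)) = Add(546, -6) = 540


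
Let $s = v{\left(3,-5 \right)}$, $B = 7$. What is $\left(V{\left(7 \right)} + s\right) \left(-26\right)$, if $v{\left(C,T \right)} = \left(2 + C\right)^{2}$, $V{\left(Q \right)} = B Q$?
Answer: $-1924$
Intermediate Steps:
$V{\left(Q \right)} = 7 Q$
$s = 25$ ($s = \left(2 + 3\right)^{2} = 5^{2} = 25$)
$\left(V{\left(7 \right)} + s\right) \left(-26\right) = \left(7 \cdot 7 + 25\right) \left(-26\right) = \left(49 + 25\right) \left(-26\right) = 74 \left(-26\right) = -1924$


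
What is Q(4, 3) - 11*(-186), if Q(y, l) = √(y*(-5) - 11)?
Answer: 2046 + I*√31 ≈ 2046.0 + 5.5678*I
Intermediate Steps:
Q(y, l) = √(-11 - 5*y) (Q(y, l) = √(-5*y - 11) = √(-11 - 5*y))
Q(4, 3) - 11*(-186) = √(-11 - 5*4) - 11*(-186) = √(-11 - 20) + 2046 = √(-31) + 2046 = I*√31 + 2046 = 2046 + I*√31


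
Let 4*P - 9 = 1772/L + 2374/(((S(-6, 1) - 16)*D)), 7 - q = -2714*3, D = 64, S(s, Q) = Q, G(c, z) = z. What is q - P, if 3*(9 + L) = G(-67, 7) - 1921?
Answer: 10121837269/1242240 ≈ 8148.1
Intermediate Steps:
L = -647 (L = -9 + (7 - 1921)/3 = -9 + (⅓)*(-1914) = -9 - 638 = -647)
q = 8149 (q = 7 - (-2714)*3 = 7 - 1*(-8142) = 7 + 8142 = 8149)
P = 1176491/1242240 (P = 9/4 + (1772/(-647) + 2374/(((1 - 16)*64)))/4 = 9/4 + (1772*(-1/647) + 2374/((-15*64)))/4 = 9/4 + (-1772/647 + 2374/(-960))/4 = 9/4 + (-1772/647 + 2374*(-1/960))/4 = 9/4 + (-1772/647 - 1187/480)/4 = 9/4 + (¼)*(-1618549/310560) = 9/4 - 1618549/1242240 = 1176491/1242240 ≈ 0.94707)
q - P = 8149 - 1*1176491/1242240 = 8149 - 1176491/1242240 = 10121837269/1242240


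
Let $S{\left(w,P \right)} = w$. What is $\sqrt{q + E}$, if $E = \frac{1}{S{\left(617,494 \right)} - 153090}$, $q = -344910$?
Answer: $\frac{i \sqrt{8018473105241863}}{152473} \approx 587.29 i$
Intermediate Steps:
$E = - \frac{1}{152473}$ ($E = \frac{1}{617 - 153090} = \frac{1}{-152473} = - \frac{1}{152473} \approx -6.5585 \cdot 10^{-6}$)
$\sqrt{q + E} = \sqrt{-344910 - \frac{1}{152473}} = \sqrt{- \frac{52589462431}{152473}} = \frac{i \sqrt{8018473105241863}}{152473}$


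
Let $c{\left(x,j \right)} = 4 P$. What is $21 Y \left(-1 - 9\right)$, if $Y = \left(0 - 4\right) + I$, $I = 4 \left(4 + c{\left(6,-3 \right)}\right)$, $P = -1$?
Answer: $840$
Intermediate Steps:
$c{\left(x,j \right)} = -4$ ($c{\left(x,j \right)} = 4 \left(-1\right) = -4$)
$I = 0$ ($I = 4 \left(4 - 4\right) = 4 \cdot 0 = 0$)
$Y = -4$ ($Y = \left(0 - 4\right) + 0 = -4 + 0 = -4$)
$21 Y \left(-1 - 9\right) = 21 \left(-4\right) \left(-1 - 9\right) = \left(-84\right) \left(-10\right) = 840$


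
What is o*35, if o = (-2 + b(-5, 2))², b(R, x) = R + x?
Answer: 875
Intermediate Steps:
o = 25 (o = (-2 + (-5 + 2))² = (-2 - 3)² = (-5)² = 25)
o*35 = 25*35 = 875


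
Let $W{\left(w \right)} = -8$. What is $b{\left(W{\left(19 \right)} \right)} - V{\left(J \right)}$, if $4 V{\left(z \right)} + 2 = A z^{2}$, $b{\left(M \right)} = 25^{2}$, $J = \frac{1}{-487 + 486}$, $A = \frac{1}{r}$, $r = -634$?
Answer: $\frac{1586269}{2536} \approx 625.5$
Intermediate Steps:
$A = - \frac{1}{634}$ ($A = \frac{1}{-634} = - \frac{1}{634} \approx -0.0015773$)
$J = -1$ ($J = \frac{1}{-1} = -1$)
$b{\left(M \right)} = 625$
$V{\left(z \right)} = - \frac{1}{2} - \frac{z^{2}}{2536}$ ($V{\left(z \right)} = - \frac{1}{2} + \frac{\left(- \frac{1}{634}\right) z^{2}}{4} = - \frac{1}{2} - \frac{z^{2}}{2536}$)
$b{\left(W{\left(19 \right)} \right)} - V{\left(J \right)} = 625 - \left(- \frac{1}{2} - \frac{\left(-1\right)^{2}}{2536}\right) = 625 - \left(- \frac{1}{2} - \frac{1}{2536}\right) = 625 - - \frac{1269}{2536} = 625 + \frac{1269}{2536} = \frac{1586269}{2536}$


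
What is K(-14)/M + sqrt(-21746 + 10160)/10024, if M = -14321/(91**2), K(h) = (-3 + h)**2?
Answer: -2393209/14321 + I*sqrt(11586)/10024 ≈ -167.11 + 0.010738*I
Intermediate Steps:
M = -14321/8281 ≈ -1.7294
K(-14)/M + sqrt(-21746 + 10160)/10024 = (-3 - 14)**2/(-14321/8281) + sqrt(-21746 + 10160)/10024 = (-17)**2*(-8281/14321) + sqrt(-11586)*(1/10024) = 289*(-8281/14321) + (I*sqrt(11586))*(1/10024) = -2393209/14321 + I*sqrt(11586)/10024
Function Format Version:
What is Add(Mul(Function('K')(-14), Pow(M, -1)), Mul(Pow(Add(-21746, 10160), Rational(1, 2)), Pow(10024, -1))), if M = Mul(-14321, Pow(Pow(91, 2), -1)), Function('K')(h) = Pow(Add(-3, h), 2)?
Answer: Add(Rational(-2393209, 14321), Mul(Rational(1, 10024), I, Pow(11586, Rational(1, 2)))) ≈ Add(-167.11, Mul(0.010738, I))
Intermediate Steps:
M = Rational(-14321, 8281) (M = Mul(-14321, Pow(8281, -1)) = Mul(-14321, Rational(1, 8281)) = Rational(-14321, 8281) ≈ -1.7294)
Add(Mul(Function('K')(-14), Pow(M, -1)), Mul(Pow(Add(-21746, 10160), Rational(1, 2)), Pow(10024, -1))) = Add(Mul(Pow(Add(-3, -14), 2), Pow(Rational(-14321, 8281), -1)), Mul(Pow(Add(-21746, 10160), Rational(1, 2)), Pow(10024, -1))) = Add(Mul(Pow(-17, 2), Rational(-8281, 14321)), Mul(Pow(-11586, Rational(1, 2)), Rational(1, 10024))) = Add(Mul(289, Rational(-8281, 14321)), Mul(Mul(I, Pow(11586, Rational(1, 2))), Rational(1, 10024))) = Add(Rational(-2393209, 14321), Mul(Rational(1, 10024), I, Pow(11586, Rational(1, 2))))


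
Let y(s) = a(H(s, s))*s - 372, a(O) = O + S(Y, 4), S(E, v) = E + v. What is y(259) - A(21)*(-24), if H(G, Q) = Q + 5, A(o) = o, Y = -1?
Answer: 69285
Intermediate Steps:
H(G, Q) = 5 + Q
a(O) = 3 + O (a(O) = O + (-1 + 4) = O + 3 = 3 + O)
y(s) = -372 + s*(8 + s) (y(s) = (3 + (5 + s))*s - 372 = (8 + s)*s - 372 = s*(8 + s) - 372 = -372 + s*(8 + s))
y(259) - A(21)*(-24) = (-372 + 259*(8 + 259)) - 21*(-24) = (-372 + 259*267) - 1*(-504) = (-372 + 69153) + 504 = 68781 + 504 = 69285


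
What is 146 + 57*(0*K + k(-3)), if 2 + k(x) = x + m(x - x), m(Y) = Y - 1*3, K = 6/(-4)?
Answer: -310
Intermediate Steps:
K = -3/2 (K = 6*(-¼) = -3/2 ≈ -1.5000)
m(Y) = -3 + Y (m(Y) = Y - 3 = -3 + Y)
k(x) = -5 + x (k(x) = -2 + (x + (-3 + (x - x))) = -2 + (x + (-3 + 0)) = -2 + (x - 3) = -2 + (-3 + x) = -5 + x)
146 + 57*(0*K + k(-3)) = 146 + 57*(0*(-3/2) + (-5 - 3)) = 146 + 57*(0 - 8) = 146 + 57*(-8) = 146 - 456 = -310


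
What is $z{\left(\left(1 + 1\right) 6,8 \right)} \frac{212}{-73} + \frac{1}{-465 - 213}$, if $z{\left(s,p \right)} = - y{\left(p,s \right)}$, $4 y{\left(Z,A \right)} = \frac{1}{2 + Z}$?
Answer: $\frac{8801}{123735} \approx 0.071128$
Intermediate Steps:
$y{\left(Z,A \right)} = \frac{1}{4 \left(2 + Z\right)}$
$z{\left(s,p \right)} = - \frac{1}{4 \left(2 + p\right)}$
$z{\left(\left(1 + 1\right) 6,8 \right)} \frac{212}{-73} + \frac{1}{-465 - 213} = - \frac{1}{8 + 4 \cdot 8} \frac{212}{-73} + \frac{1}{-465 - 213} = - \frac{1}{8 + 32} \cdot 212 \left(- \frac{1}{73}\right) + \frac{1}{-678} = - \frac{1}{40} \left(- \frac{212}{73}\right) - \frac{1}{678} = \left(-1\right) \frac{1}{40} \left(- \frac{212}{73}\right) - \frac{1}{678} = \left(- \frac{1}{40}\right) \left(- \frac{212}{73}\right) - \frac{1}{678} = \frac{53}{730} - \frac{1}{678} = \frac{8801}{123735}$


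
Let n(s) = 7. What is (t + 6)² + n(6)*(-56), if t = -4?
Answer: -388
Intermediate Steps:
(t + 6)² + n(6)*(-56) = (-4 + 6)² + 7*(-56) = 2² - 392 = 4 - 392 = -388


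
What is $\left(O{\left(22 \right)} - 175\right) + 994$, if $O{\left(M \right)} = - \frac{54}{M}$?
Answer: $\frac{8982}{11} \approx 816.54$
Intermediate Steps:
$\left(O{\left(22 \right)} - 175\right) + 994 = \left(- \frac{54}{22} - 175\right) + 994 = \left(\left(-54\right) \frac{1}{22} - 175\right) + 994 = \left(- \frac{27}{11} - 175\right) + 994 = - \frac{1952}{11} + 994 = \frac{8982}{11}$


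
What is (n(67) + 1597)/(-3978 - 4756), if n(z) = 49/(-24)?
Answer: -38279/209616 ≈ -0.18261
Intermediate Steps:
n(z) = -49/24 (n(z) = 49*(-1/24) = -49/24)
(n(67) + 1597)/(-3978 - 4756) = (-49/24 + 1597)/(-3978 - 4756) = (38279/24)/(-8734) = (38279/24)*(-1/8734) = -38279/209616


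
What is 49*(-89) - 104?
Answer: -4465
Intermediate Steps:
49*(-89) - 104 = -4361 - 104 = -4465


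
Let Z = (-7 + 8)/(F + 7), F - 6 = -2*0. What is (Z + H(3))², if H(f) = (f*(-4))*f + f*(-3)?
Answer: 341056/169 ≈ 2018.1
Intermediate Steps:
F = 6 (F = 6 - 2*0 = 6 + 0 = 6)
H(f) = -4*f² - 3*f (H(f) = (-4*f)*f - 3*f = -4*f² - 3*f)
Z = 1/13 (Z = (-7 + 8)/(6 + 7) = 1/13 ≈ 0.076923)
(Z + H(3))² = (1/13 - 1*3*(3 + 4*3))² = (1/13 - 1*3*(3 + 12))² = (1/13 - 1*3*15)² = (1/13 - 45)² = (-584/13)² = 341056/169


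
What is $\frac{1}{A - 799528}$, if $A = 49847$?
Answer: $- \frac{1}{749681} \approx -1.3339 \cdot 10^{-6}$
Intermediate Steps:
$\frac{1}{A - 799528} = \frac{1}{49847 - 799528} = \frac{1}{-749681} = - \frac{1}{749681}$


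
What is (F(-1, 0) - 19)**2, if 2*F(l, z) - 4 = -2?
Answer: 324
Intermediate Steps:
F(l, z) = 1 (F(l, z) = 2 + (1/2)*(-2) = 2 - 1 = 1)
(F(-1, 0) - 19)**2 = (1 - 19)**2 = (-18)**2 = 324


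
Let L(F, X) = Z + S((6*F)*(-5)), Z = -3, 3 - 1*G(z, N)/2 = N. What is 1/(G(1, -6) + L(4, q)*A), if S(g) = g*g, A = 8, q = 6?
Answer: 1/115194 ≈ 8.6810e-6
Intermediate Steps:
G(z, N) = 6 - 2*N
S(g) = g²
L(F, X) = -3 + 900*F² (L(F, X) = -3 + ((6*F)*(-5))² = -3 + (-30*F)² = -3 + 900*F²)
1/(G(1, -6) + L(4, q)*A) = 1/((6 - 2*(-6)) + (-3 + 900*4²)*8) = 1/((6 + 12) + (-3 + 900*16)*8) = 1/(18 + (-3 + 14400)*8) = 1/(18 + 14397*8) = 1/(18 + 115176) = 1/115194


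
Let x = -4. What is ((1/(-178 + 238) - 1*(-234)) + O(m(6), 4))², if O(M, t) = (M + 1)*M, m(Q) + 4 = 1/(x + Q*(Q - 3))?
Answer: 130261080889/2160900 ≈ 60281.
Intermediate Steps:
m(Q) = -4 + 1/(-4 + Q*(-3 + Q)) (m(Q) = -4 + 1/(-4 + Q*(Q - 3)) = -4 + 1/(-4 + Q*(-3 + Q)))
O(M, t) = M*(1 + M) (O(M, t) = (1 + M)*M = M*(1 + M))
((1/(-178 + 238) - 1*(-234)) + O(m(6), 4))² = ((1/(-178 + 238) - 1*(-234)) + ((-17 - 12*6 + 4*6²)/(4 - 1*6² + 3*6))*(1 + (-17 - 12*6 + 4*6²)/(4 - 1*6² + 3*6)))² = ((1/60 + 234) + ((-17 - 72 + 4*36)/(4 - 1*36 + 18))*(1 + (-17 - 72 + 4*36)/(4 - 1*36 + 18)))² = ((1/60 + 234) + ((-17 - 72 + 144)/(4 - 36 + 18))*(1 + (-17 - 72 + 144)/(4 - 36 + 18)))² = (14041/60 + (55/(-14))*(1 + 55/(-14)))² = (14041/60 + (-1/14*55)*(1 - 1/14*55))² = (14041/60 - 55*(1 - 55/14)/14)² = (14041/60 - 55/14*(-41/14))² = (14041/60 + 2255/196)² = (360917/1470)² = 130261080889/2160900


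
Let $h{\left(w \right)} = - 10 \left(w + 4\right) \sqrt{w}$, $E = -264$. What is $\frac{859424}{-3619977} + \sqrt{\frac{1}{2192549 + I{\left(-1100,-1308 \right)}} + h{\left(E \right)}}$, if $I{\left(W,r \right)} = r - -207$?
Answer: $- \frac{859424}{3619977} + \frac{\sqrt{547862 + 6243177637715200 i \sqrt{66}}}{1095724} \approx 145.1 + 145.34 i$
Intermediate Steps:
$I{\left(W,r \right)} = 207 + r$ ($I{\left(W,r \right)} = r + 207 = 207 + r$)
$h{\left(w \right)} = \sqrt{w} \left(-40 - 10 w\right)$ ($h{\left(w \right)} = - 10 \left(4 + w\right) \sqrt{w} = \left(-40 - 10 w\right) \sqrt{w} = \sqrt{w} \left(-40 - 10 w\right)$)
$\frac{859424}{-3619977} + \sqrt{\frac{1}{2192549 + I{\left(-1100,-1308 \right)}} + h{\left(E \right)}} = \frac{859424}{-3619977} + \sqrt{\frac{1}{2192549 + \left(207 - 1308\right)} + 10 \sqrt{-264} \left(-4 - -264\right)} = 859424 \left(- \frac{1}{3619977}\right) + \sqrt{\frac{1}{2192549 - 1101} + 10 \cdot 2 i \sqrt{66} \left(-4 + 264\right)} = - \frac{859424}{3619977} + \sqrt{\frac{1}{2191448} + 10 \cdot 2 i \sqrt{66} \cdot 260} = - \frac{859424}{3619977} + \sqrt{\frac{1}{2191448} + 5200 i \sqrt{66}}$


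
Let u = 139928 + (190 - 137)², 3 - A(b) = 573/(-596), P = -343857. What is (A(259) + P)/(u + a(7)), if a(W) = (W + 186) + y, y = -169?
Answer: -68312137/28361852 ≈ -2.4086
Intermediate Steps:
a(W) = 17 + W (a(W) = (W + 186) - 169 = (186 + W) - 169 = 17 + W)
A(b) = 2361/596 (A(b) = 3 - 573/(-596) = 3 - 573*(-1)/596 = 3 - 1*(-573/596) = 3 + 573/596 = 2361/596)
u = 142737 (u = 139928 + 53² = 139928 + 2809 = 142737)
(A(259) + P)/(u + a(7)) = (2361/596 - 343857)/(142737 + (17 + 7)) = -204936411/(596*(142737 + 24)) = -204936411/596/142761 = -204936411/596*1/142761 = -68312137/28361852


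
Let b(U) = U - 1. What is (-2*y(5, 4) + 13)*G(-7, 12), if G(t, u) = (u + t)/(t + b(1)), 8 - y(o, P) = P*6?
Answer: -225/7 ≈ -32.143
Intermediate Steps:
y(o, P) = 8 - 6*P (y(o, P) = 8 - P*6 = 8 - 6*P)
b(U) = -1 + U
G(t, u) = (t + u)/t (G(t, u) = (u + t)/(t + (-1 + 1)) = (t + u)/(t + 0) = (t + u)/t)
(-2*y(5, 4) + 13)*G(-7, 12) = (-2*(8 - 6*4) + 13)*((-7 + 12)/(-7)) = (-2*(8 - 24) + 13)*(-1/7*5) = (-2*(-16) + 13)*(-5/7) = (32 + 13)*(-5/7) = 45*(-5/7) = -225/7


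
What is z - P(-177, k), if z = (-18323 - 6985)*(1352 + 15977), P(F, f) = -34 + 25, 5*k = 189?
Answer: -438562323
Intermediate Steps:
k = 189/5 (k = (⅕)*189 = 189/5 ≈ 37.800)
P(F, f) = -9
z = -438562332 (z = -25308*17329 = -438562332)
z - P(-177, k) = -438562332 - 1*(-9) = -438562332 + 9 = -438562323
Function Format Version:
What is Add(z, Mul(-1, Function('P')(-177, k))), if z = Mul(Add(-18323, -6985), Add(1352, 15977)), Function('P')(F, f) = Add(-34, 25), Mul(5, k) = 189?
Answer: -438562323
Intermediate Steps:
k = Rational(189, 5) (k = Mul(Rational(1, 5), 189) = Rational(189, 5) ≈ 37.800)
Function('P')(F, f) = -9
z = -438562332 (z = Mul(-25308, 17329) = -438562332)
Add(z, Mul(-1, Function('P')(-177, k))) = Add(-438562332, Mul(-1, -9)) = Add(-438562332, 9) = -438562323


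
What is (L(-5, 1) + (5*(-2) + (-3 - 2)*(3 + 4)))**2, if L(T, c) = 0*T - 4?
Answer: 2401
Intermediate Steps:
L(T, c) = -4 (L(T, c) = 0 - 4 = -4)
(L(-5, 1) + (5*(-2) + (-3 - 2)*(3 + 4)))**2 = (-4 + (5*(-2) + (-3 - 2)*(3 + 4)))**2 = (-4 + (-10 - 5*7))**2 = (-4 + (-10 - 35))**2 = (-4 - 45)**2 = (-49)**2 = 2401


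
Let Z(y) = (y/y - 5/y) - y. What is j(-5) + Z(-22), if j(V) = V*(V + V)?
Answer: 1611/22 ≈ 73.227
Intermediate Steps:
j(V) = 2*V² (j(V) = V*(2*V) = 2*V²)
Z(y) = 1 - y - 5/y (Z(y) = (1 - 5/y) - y = 1 - y - 5/y)
j(-5) + Z(-22) = 2*(-5)² + (1 - 1*(-22) - 5/(-22)) = 2*25 + (1 + 22 - 5*(-1/22)) = 50 + (1 + 22 + 5/22) = 50 + 511/22 = 1611/22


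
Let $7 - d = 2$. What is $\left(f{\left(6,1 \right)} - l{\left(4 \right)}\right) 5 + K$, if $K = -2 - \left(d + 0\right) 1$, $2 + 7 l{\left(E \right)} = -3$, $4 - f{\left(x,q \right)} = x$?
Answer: $- \frac{94}{7} \approx -13.429$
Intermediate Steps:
$d = 5$ ($d = 7 - 2 = 5$)
$f{\left(x,q \right)} = 4 - x$
$l{\left(E \right)} = - \frac{5}{7}$ ($l{\left(E \right)} = - \frac{2}{7} + \frac{1}{7} \left(-3\right) = - \frac{2}{7} - \frac{3}{7} = - \frac{5}{7}$)
$K = -7$ ($K = -2 - \left(5 + 0\right) 1 = -2 - 5 \cdot 1 = -2 - 5 = -7$)
$\left(f{\left(6,1 \right)} - l{\left(4 \right)}\right) 5 + K = \left(\left(4 - 6\right) - - \frac{5}{7}\right) 5 - 7 = \left(\left(4 - 6\right) + \frac{5}{7}\right) 5 - 7 = \left(-2 + \frac{5}{7}\right) 5 - 7 = \left(- \frac{9}{7}\right) 5 - 7 = - \frac{45}{7} - 7 = - \frac{94}{7}$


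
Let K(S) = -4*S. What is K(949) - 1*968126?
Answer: -971922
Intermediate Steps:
K(949) - 1*968126 = -4*949 - 1*968126 = -3796 - 968126 = -971922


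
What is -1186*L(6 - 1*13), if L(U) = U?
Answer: 8302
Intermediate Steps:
-1186*L(6 - 1*13) = -1186*(6 - 1*13) = -1186*(6 - 13) = -1186*(-7) = 8302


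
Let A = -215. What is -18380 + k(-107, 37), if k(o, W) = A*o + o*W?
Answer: 666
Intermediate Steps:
k(o, W) = -215*o + W*o (k(o, W) = -215*o + o*W = -215*o + W*o)
-18380 + k(-107, 37) = -18380 - 107*(-215 + 37) = -18380 - 107*(-178) = -18380 + 19046 = 666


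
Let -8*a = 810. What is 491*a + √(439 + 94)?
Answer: -198855/4 + √533 ≈ -49691.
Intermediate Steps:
a = -405/4 (a = -⅛*810 = -405/4 ≈ -101.25)
491*a + √(439 + 94) = 491*(-405/4) + √(439 + 94) = -198855/4 + √533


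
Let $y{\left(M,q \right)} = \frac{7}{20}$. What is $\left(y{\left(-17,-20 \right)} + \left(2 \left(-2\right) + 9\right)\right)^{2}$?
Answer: $\frac{11449}{400} \approx 28.622$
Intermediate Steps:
$y{\left(M,q \right)} = \frac{7}{20}$ ($y{\left(M,q \right)} = 7 \cdot \frac{1}{20} = \frac{7}{20}$)
$\left(y{\left(-17,-20 \right)} + \left(2 \left(-2\right) + 9\right)\right)^{2} = \left(\frac{7}{20} + \left(2 \left(-2\right) + 9\right)\right)^{2} = \left(\frac{7}{20} + \left(-4 + 9\right)\right)^{2} = \left(\frac{7}{20} + 5\right)^{2} = \left(\frac{107}{20}\right)^{2} = \frac{11449}{400}$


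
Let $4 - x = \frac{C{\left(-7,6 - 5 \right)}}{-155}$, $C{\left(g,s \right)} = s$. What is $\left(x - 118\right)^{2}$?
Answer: $\frac{312193561}{24025} \approx 12995.0$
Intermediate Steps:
$x = \frac{621}{155}$ ($x = 4 - \frac{6 - 5}{-155} = 4 - 1 \left(- \frac{1}{155}\right) = 4 - - \frac{1}{155} = 4 + \frac{1}{155} = \frac{621}{155} \approx 4.0065$)
$\left(x - 118\right)^{2} = \left(\frac{621}{155} - 118\right)^{2} = \left(- \frac{17669}{155}\right)^{2} = \frac{312193561}{24025}$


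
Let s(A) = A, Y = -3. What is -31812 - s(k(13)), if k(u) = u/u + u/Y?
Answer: -95426/3 ≈ -31809.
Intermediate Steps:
k(u) = 1 - u/3 (k(u) = u/u + u/(-3) = 1 + u*(-⅓) = 1 - u/3)
-31812 - s(k(13)) = -31812 - (1 - ⅓*13) = -31812 - (1 - 13/3) = -31812 - 1*(-10/3) = -31812 + 10/3 = -95426/3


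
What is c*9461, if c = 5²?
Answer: 236525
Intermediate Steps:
c = 25
c*9461 = 25*9461 = 236525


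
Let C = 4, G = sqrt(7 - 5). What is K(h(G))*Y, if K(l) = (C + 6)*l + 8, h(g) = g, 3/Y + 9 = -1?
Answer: -12/5 - 3*sqrt(2) ≈ -6.6426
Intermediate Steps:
Y = -3/10 (Y = 3/(-9 - 1) = 3/(-10) = 3*(-1/10) = -3/10 ≈ -0.30000)
G = sqrt(2) ≈ 1.4142
K(l) = 8 + 10*l (K(l) = (4 + 6)*l + 8 = 10*l + 8 = 8 + 10*l)
K(h(G))*Y = (8 + 10*sqrt(2))*(-3/10) = -12/5 - 3*sqrt(2)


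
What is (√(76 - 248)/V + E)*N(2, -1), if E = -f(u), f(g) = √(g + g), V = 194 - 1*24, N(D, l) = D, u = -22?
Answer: 2*I*(√43 - 170*√11)/85 ≈ -13.112*I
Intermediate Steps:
V = 170 (V = 194 - 24 = 170)
f(g) = √2*√g (f(g) = √(2*g) = √2*√g)
E = -2*I*√11 (E = -√2*√(-22) = -√2*I*√22 = -2*I*√11 ≈ -6.6332*I)
(√(76 - 248)/V + E)*N(2, -1) = (√(76 - 248)/170 - 2*I*√11)*2 = (√(-172)*(1/170) - 2*I*√11)*2 = ((2*I*√43)*(1/170) - 2*I*√11)*2 = (I*√43/85 - 2*I*√11)*2 = (-2*I*√11 + I*√43/85)*2 = -4*I*√11 + 2*I*√43/85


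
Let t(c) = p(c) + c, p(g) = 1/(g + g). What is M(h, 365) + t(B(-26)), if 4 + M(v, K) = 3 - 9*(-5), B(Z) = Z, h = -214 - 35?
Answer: 935/52 ≈ 17.981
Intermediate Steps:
p(g) = 1/(2*g)
h = -249
t(c) = c + 1/(2*c) (t(c) = 1/(2*c) + c = c + 1/(2*c))
M(v, K) = 44 (M(v, K) = -4 + (3 - 9*(-5)) = -4 + (3 + 45) = -4 + 48 = 44)
M(h, 365) + t(B(-26)) = 44 + (-26 + (½)/(-26)) = 44 + (-26 + (½)*(-1/26)) = 44 + (-26 - 1/52) = 44 - 1353/52 = 935/52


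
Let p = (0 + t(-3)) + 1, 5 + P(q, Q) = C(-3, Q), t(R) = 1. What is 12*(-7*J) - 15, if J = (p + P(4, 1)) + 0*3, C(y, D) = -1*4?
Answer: 573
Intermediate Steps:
C(y, D) = -4
P(q, Q) = -9 (P(q, Q) = -5 - 4 = -9)
p = 2 (p = (0 + 1) + 1 = 1 + 1 = 2)
J = -7 (J = (2 - 9) + 0*3 = -7 + 0 = -7)
12*(-7*J) - 15 = 12*(-7*(-7)) - 15 = 12*49 - 15 = 588 - 15 = 573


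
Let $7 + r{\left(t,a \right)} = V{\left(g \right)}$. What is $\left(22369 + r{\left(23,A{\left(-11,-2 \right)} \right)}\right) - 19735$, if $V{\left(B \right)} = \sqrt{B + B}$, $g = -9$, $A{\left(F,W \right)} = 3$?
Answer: $2627 + 3 i \sqrt{2} \approx 2627.0 + 4.2426 i$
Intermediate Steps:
$V{\left(B \right)} = \sqrt{2} \sqrt{B}$ ($V{\left(B \right)} = \sqrt{2 B} = \sqrt{2} \sqrt{B}$)
$r{\left(t,a \right)} = -7 + 3 i \sqrt{2}$ ($r{\left(t,a \right)} = -7 + \sqrt{2} \sqrt{-9} = -7 + \sqrt{2} \cdot 3 i = -7 + 3 i \sqrt{2}$)
$\left(22369 + r{\left(23,A{\left(-11,-2 \right)} \right)}\right) - 19735 = \left(22369 - \left(7 - 3 i \sqrt{2}\right)\right) - 19735 = \left(22362 + 3 i \sqrt{2}\right) - 19735 = 2627 + 3 i \sqrt{2}$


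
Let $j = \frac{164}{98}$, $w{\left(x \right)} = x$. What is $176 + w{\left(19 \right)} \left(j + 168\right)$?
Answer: $\frac{166590}{49} \approx 3399.8$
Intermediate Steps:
$j = \frac{82}{49}$ ($j = 164 \cdot \frac{1}{98} = \frac{82}{49} \approx 1.6735$)
$176 + w{\left(19 \right)} \left(j + 168\right) = 176 + 19 \left(\frac{82}{49} + 168\right) = 176 + 19 \cdot \frac{8314}{49} = 176 + \frac{157966}{49} = \frac{166590}{49}$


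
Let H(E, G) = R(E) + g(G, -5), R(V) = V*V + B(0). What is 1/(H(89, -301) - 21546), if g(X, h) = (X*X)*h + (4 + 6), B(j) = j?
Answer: -1/466620 ≈ -2.1431e-6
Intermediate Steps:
g(X, h) = 10 + h*X² (g(X, h) = X²*h + 10 = h*X² + 10 = 10 + h*X²)
R(V) = V² (R(V) = V*V + 0 = V² + 0 = V²)
H(E, G) = 10 + E² - 5*G² (H(E, G) = E² + (10 - 5*G²) = 10 + E² - 5*G²)
1/(H(89, -301) - 21546) = 1/((10 + 89² - 5*(-301)²) - 21546) = 1/((10 + 7921 - 5*90601) - 21546) = 1/((10 + 7921 - 453005) - 21546) = 1/(-445074 - 21546) = 1/(-466620) = -1/466620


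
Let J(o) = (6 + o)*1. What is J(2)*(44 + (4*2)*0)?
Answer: 352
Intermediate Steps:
J(o) = 6 + o
J(2)*(44 + (4*2)*0) = (6 + 2)*(44 + (4*2)*0) = 8*(44 + 8*0) = 8*(44 + 0) = 8*44 = 352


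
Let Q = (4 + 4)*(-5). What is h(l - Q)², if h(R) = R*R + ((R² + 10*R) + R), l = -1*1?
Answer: 12047841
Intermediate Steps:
l = -1
Q = -40 (Q = 8*(-5) = -40)
h(R) = 2*R² + 11*R (h(R) = R² + (R² + 11*R) = 2*R² + 11*R)
h(l - Q)² = ((-1 - 1*(-40))*(11 + 2*(-1 - 1*(-40))))² = ((-1 + 40)*(11 + 2*(-1 + 40)))² = (39*(11 + 2*39))² = (39*(11 + 78))² = (39*89)² = 3471² = 12047841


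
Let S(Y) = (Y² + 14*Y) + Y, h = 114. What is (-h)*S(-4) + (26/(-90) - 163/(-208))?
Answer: 46954391/9360 ≈ 5016.5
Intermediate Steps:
S(Y) = Y² + 15*Y
(-h)*S(-4) + (26/(-90) - 163/(-208)) = (-1*114)*(-4*(15 - 4)) + (26/(-90) - 163/(-208)) = -(-456)*11 + (26*(-1/90) - 163*(-1/208)) = -114*(-44) + (-13/45 + 163/208) = 5016 + 4631/9360 = 46954391/9360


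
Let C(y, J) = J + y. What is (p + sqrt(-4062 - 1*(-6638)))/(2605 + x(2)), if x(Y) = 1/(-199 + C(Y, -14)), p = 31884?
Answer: 1121254/91609 + 422*sqrt(161)/274827 ≈ 12.259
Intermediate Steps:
x(Y) = 1/(-213 + Y) (x(Y) = 1/(-199 + (-14 + Y)) = 1/(-213 + Y))
(p + sqrt(-4062 - 1*(-6638)))/(2605 + x(2)) = (31884 + sqrt(-4062 - 1*(-6638)))/(2605 + 1/(-213 + 2)) = (31884 + sqrt(-4062 + 6638))/(2605 + 1/(-211)) = (31884 + sqrt(2576))/(2605 - 1/211) = (31884 + 4*sqrt(161))/(549654/211) = (31884 + 4*sqrt(161))*(211/549654) = 1121254/91609 + 422*sqrt(161)/274827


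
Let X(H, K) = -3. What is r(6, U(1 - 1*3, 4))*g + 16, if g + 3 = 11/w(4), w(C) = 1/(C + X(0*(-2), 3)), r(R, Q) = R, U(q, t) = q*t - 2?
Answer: 64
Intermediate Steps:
U(q, t) = -2 + q*t
w(C) = 1/(-3 + C) (w(C) = 1/(C - 3) = 1/(-3 + C))
g = 8 (g = -3 + 11/(1/(-3 + 4)) = -3 + 11/(1/1) = -3 + 11/1 = -3 + 11*1 = -3 + 11 = 8)
r(6, U(1 - 1*3, 4))*g + 16 = 6*8 + 16 = 48 + 16 = 64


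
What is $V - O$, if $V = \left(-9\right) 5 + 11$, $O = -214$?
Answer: $180$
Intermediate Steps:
$V = -34$ ($V = -45 + 11 = -34$)
$V - O = -34 - -214 = -34 + 214 = 180$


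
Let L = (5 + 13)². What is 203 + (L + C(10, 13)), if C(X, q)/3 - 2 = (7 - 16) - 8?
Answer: 482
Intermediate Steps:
L = 324 (L = 18² = 324)
C(X, q) = -45 (C(X, q) = 6 + 3*((7 - 16) - 8) = 6 + 3*(-9 - 8) = 6 + 3*(-17) = 6 - 51 = -45)
203 + (L + C(10, 13)) = 203 + (324 - 45) = 203 + 279 = 482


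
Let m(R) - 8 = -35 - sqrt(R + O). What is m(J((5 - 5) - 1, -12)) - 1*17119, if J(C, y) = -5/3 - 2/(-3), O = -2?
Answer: -17146 - I*sqrt(3) ≈ -17146.0 - 1.732*I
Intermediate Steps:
J(C, y) = -1 (J(C, y) = -5*1/3 - 2*(-1/3) = -5/3 + 2/3 = -1)
m(R) = -27 - sqrt(-2 + R) (m(R) = 8 + (-35 - sqrt(R - 2)) = 8 + (-35 - sqrt(-2 + R)) = -27 - sqrt(-2 + R))
m(J((5 - 5) - 1, -12)) - 1*17119 = (-27 - sqrt(-2 - 1)) - 1*17119 = (-27 - sqrt(-3)) - 17119 = (-27 - I*sqrt(3)) - 17119 = -17146 - I*sqrt(3)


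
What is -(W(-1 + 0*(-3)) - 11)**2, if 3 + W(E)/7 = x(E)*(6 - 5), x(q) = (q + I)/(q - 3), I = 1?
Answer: -1024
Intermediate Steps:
x(q) = (1 + q)/(-3 + q) (x(q) = (q + 1)/(q - 3) = (1 + q)/(-3 + q))
W(E) = -21 + 7*(1 + E)/(-3 + E) (W(E) = -21 + 7*(((1 + E)/(-3 + E))*(6 - 5)) = -21 + 7*(((1 + E)/(-3 + E))*1) = -21 + 7*((1 + E)/(-3 + E)) = -21 + 7*(1 + E)/(-3 + E))
-(W(-1 + 0*(-3)) - 11)**2 = -(14*(5 - (-1 + 0*(-3)))/(-3 + (-1 + 0*(-3))) - 11)**2 = -(14*(5 - (-1 + 0))/(-3 + (-1 + 0)) - 11)**2 = -(14*(5 - 1*(-1))/(-3 - 1) - 11)**2 = -(14*(5 + 1)/(-4) - 11)**2 = -(14*(-1/4)*6 - 11)**2 = -(-21 - 11)**2 = -1*(-32)**2 = -1*1024 = -1024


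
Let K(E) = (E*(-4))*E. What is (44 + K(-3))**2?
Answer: 64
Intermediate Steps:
K(E) = -4*E**2 (K(E) = (-4*E)*E = -4*E**2)
(44 + K(-3))**2 = (44 - 4*(-3)**2)**2 = (44 - 4*9)**2 = (44 - 36)**2 = 8**2 = 64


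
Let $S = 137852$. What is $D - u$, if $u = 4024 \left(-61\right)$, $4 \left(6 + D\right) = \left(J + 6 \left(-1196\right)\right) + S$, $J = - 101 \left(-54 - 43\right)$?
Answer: $\frac{1122305}{4} \approx 2.8058 \cdot 10^{5}$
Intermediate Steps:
$J = 9797$ ($J = \left(-101\right) \left(-97\right) = 9797$)
$D = \frac{140449}{4}$ ($D = -6 + \frac{\left(9797 + 6 \left(-1196\right)\right) + 137852}{4} = -6 + \frac{\left(9797 - 7176\right) + 137852}{4} = -6 + \frac{2621 + 137852}{4} = -6 + \frac{1}{4} \cdot 140473 = -6 + \frac{140473}{4} = \frac{140449}{4} \approx 35112.0$)
$u = -245464$
$D - u = \frac{140449}{4} - -245464 = \frac{140449}{4} + 245464 = \frac{1122305}{4}$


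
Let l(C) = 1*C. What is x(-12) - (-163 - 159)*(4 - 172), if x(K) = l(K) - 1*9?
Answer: -54117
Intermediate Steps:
l(C) = C
x(K) = -9 + K (x(K) = K - 1*9 = K - 9 = -9 + K)
x(-12) - (-163 - 159)*(4 - 172) = (-9 - 12) - (-163 - 159)*(4 - 172) = -21 - (-322)*(-168) = -21 - 1*54096 = -21 - 54096 = -54117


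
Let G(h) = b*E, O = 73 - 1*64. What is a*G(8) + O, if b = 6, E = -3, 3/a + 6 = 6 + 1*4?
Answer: -9/2 ≈ -4.5000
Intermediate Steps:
a = ¾ (a = 3/(-6 + (6 + 1*4)) = 3/(-6 + (6 + 4)) = 3/(-6 + 10) = 3/4 = 3*(¼) = ¾ ≈ 0.75000)
O = 9 (O = 73 - 64 = 9)
G(h) = -18 (G(h) = 6*(-3) = -18)
a*G(8) + O = (¾)*(-18) + 9 = -27/2 + 9 = -9/2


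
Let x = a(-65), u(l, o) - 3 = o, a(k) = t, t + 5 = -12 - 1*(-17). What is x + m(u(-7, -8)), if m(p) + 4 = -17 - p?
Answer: -16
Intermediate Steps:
t = 0 (t = -5 + (-12 - 1*(-17)) = -5 + (-12 + 17) = -5 + 5 = 0)
a(k) = 0
u(l, o) = 3 + o
m(p) = -21 - p (m(p) = -4 + (-17 - p) = -21 - p)
x = 0
x + m(u(-7, -8)) = 0 + (-21 - (3 - 8)) = 0 + (-21 - 1*(-5)) = 0 + (-21 + 5) = 0 - 16 = -16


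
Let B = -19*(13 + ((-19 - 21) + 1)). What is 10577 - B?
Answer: 10083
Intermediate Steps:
B = 494 (B = -19*(13 + (-40 + 1)) = -19*(13 - 39) = -19*(-26) = 494)
10577 - B = 10577 - 1*494 = 10577 - 494 = 10083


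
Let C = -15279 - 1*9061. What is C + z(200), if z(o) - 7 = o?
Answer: -24133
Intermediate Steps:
z(o) = 7 + o
C = -24340 (C = -15279 - 9061 = -24340)
C + z(200) = -24340 + (7 + 200) = -24340 + 207 = -24133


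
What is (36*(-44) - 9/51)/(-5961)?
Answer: 8977/33779 ≈ 0.26576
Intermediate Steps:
(36*(-44) - 9/51)/(-5961) = (-1584 - 9*1/51)*(-1/5961) = (-1584 - 3/17)*(-1/5961) = -26931/17*(-1/5961) = 8977/33779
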